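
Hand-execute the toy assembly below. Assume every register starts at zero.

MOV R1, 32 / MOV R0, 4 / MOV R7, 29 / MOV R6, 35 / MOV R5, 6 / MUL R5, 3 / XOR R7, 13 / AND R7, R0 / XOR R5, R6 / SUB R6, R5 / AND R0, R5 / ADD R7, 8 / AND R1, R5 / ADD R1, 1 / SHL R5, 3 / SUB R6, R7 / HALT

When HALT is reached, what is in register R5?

after MOV R1, 32: R1=32
after MOV R0, 4: R0=4
after MOV R7, 29: R7=29
after MOV R6, 35: R6=35
after MOV R5, 6: R5=6
after MUL R5, 3: R5=6*3=18
after XOR R7, 13: R7=29^13=16
after AND R7, R0: R7=16&4=0
after XOR R5, R6: R5=18^35=49
after SUB R6, R5: R6=35-49=-14
after AND R0, R5: R0=4&49=0
after ADD R7, 8: R7=0+8=8
after AND R1, R5: R1=32&49=32
after ADD R1, 1: R1=32+1=33
after SHL R5, 3: R5=49<<3=392
after SUB R6, R7: R6=(-14)-8=-22
halt.

392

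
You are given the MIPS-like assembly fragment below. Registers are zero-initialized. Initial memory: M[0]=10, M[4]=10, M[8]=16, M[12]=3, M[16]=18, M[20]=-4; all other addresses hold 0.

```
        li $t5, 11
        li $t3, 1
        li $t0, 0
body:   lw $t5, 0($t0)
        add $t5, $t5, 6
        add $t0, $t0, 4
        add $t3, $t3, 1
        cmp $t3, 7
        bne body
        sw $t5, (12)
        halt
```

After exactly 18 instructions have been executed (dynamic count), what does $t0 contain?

li $t5, 11 → $t5=11
li $t3, 1 → $t3=1
li $t0, 0 → $t0=0
lw $t5, 0($t0) → $t5=M[0]=10
add $t5, $t5, 6 → $t5=10+6=16
add $t0, $t0, 4 → $t0=0+4=4
add $t3, $t3, 1 → $t3=1+1=2
cmp $t3, 7  (cmp 2,7)
bne body: taken
lw $t5, 0($t0) → $t5=M[4]=10
add $t5, $t5, 6 → $t5=10+6=16
add $t0, $t0, 4 → $t0=4+4=8
add $t3, $t3, 1 → $t3=2+1=3
cmp $t3, 7  (cmp 3,7)
bne body: taken
lw $t5, 0($t0) → $t5=M[8]=16
add $t5, $t5, 6 → $t5=16+6=22
add $t0, $t0, 4 → $t0=8+4=12
After step 18: $t0 = 12.

12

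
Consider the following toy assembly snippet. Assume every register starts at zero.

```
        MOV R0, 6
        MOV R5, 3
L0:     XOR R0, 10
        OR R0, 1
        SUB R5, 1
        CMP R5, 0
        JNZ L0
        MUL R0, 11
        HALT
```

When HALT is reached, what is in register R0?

MOV R0, 6 → R0=6
MOV R5, 3 → R5=3
XOR R0, 10 → R0=6^10=12
OR R0, 1 → R0=12|1=13
SUB R5, 1 → R5=3-1=2
CMP R5, 0  (cmp 2,0)
JNZ L0: taken
XOR R0, 10 → R0=13^10=7
OR R0, 1 → R0=7|1=7
SUB R5, 1 → R5=2-1=1
CMP R5, 0  (cmp 1,0)
JNZ L0: taken
XOR R0, 10 → R0=7^10=13
OR R0, 1 → R0=13|1=13
SUB R5, 1 → R5=1-1=0
CMP R5, 0  (cmp 0,0)
JNZ L0: not taken
MUL R0, 11 → R0=13*11=143
halt.

143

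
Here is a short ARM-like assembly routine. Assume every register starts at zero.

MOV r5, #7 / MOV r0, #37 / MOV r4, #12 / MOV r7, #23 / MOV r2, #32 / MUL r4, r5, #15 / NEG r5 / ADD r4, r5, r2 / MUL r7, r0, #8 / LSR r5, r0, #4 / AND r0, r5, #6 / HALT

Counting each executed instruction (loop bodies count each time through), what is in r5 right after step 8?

after MOV r5, #7: r5=7
after MOV r0, #37: r0=37
after MOV r4, #12: r4=12
after MOV r7, #23: r7=23
after MOV r2, #32: r2=32
after MUL r4, r5, #15: r4=7*15=105
after NEG r5: r5=-(7)=-7
after ADD r4, r5, r2: r4=(-7)+32=25
After step 8: r5 = -7.

-7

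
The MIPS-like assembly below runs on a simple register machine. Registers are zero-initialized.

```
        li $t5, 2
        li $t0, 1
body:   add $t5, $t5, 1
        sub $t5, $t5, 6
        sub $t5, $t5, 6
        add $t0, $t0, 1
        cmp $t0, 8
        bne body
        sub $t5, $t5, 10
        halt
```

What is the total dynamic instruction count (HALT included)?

after li $t5, 2: $t5=2
after li $t0, 1: $t0=1
after add $t5, $t5, 1: $t5=2+1=3
after sub $t5, $t5, 6: $t5=3-6=-3
after sub $t5, $t5, 6: $t5=(-3)-6=-9
after add $t0, $t0, 1: $t0=1+1=2
cmp $t0, 8  (cmp 2,8)
bne body: taken
after add $t5, $t5, 1: $t5=(-9)+1=-8
after sub $t5, $t5, 6: $t5=(-8)-6=-14
after sub $t5, $t5, 6: $t5=(-14)-6=-20
after add $t0, $t0, 1: $t0=2+1=3
cmp $t0, 8  (cmp 3,8)
bne body: taken
after add $t5, $t5, 1: $t5=(-20)+1=-19
after sub $t5, $t5, 6: $t5=(-19)-6=-25
after sub $t5, $t5, 6: $t5=(-25)-6=-31
after add $t0, $t0, 1: $t0=3+1=4
cmp $t0, 8  (cmp 4,8)
bne body: taken
after add $t5, $t5, 1: $t5=(-31)+1=-30
after sub $t5, $t5, 6: $t5=(-30)-6=-36
after sub $t5, $t5, 6: $t5=(-36)-6=-42
after add $t0, $t0, 1: $t0=4+1=5
cmp $t0, 8  (cmp 5,8)
bne body: taken
after add $t5, $t5, 1: $t5=(-42)+1=-41
after sub $t5, $t5, 6: $t5=(-41)-6=-47
after sub $t5, $t5, 6: $t5=(-47)-6=-53
after add $t0, $t0, 1: $t0=5+1=6
cmp $t0, 8  (cmp 6,8)
bne body: taken
after add $t5, $t5, 1: $t5=(-53)+1=-52
after sub $t5, $t5, 6: $t5=(-52)-6=-58
after sub $t5, $t5, 6: $t5=(-58)-6=-64
after add $t0, $t0, 1: $t0=6+1=7
cmp $t0, 8  (cmp 7,8)
bne body: taken
after add $t5, $t5, 1: $t5=(-64)+1=-63
after sub $t5, $t5, 6: $t5=(-63)-6=-69
after sub $t5, $t5, 6: $t5=(-69)-6=-75
after add $t0, $t0, 1: $t0=7+1=8
cmp $t0, 8  (cmp 8,8)
bne body: not taken
after sub $t5, $t5, 10: $t5=(-75)-10=-85
halt.
Total executed instructions: 46.

46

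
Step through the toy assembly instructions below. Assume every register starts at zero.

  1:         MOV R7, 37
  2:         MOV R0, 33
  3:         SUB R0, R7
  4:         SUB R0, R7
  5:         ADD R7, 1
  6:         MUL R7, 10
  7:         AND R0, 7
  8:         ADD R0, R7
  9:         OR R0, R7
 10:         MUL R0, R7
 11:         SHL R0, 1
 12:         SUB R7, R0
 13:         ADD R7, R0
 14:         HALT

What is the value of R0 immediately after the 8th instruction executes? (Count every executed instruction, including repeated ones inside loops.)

R7=37
R0=33
R0=33-37=-4
R0=(-4)-37=-41
R7=37+1=38
R7=38*10=380
R0=(-41)&7=7
R0=7+380=387
After step 8: R0 = 387.

387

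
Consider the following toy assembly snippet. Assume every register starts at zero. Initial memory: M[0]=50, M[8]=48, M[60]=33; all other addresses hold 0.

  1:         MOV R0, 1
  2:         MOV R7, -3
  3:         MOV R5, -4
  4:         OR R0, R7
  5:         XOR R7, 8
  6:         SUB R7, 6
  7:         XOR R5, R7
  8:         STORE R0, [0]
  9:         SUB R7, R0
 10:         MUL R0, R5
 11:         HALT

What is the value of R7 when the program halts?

-14

after MOV R0, 1: R0=1
after MOV R7, -3: R7=-3
after MOV R5, -4: R5=-4
after OR R0, R7: R0=1|(-3)=-3
after XOR R7, 8: R7=(-3)^8=-11
after SUB R7, 6: R7=(-11)-6=-17
after XOR R5, R7: R5=(-4)^(-17)=19
STORE R0, [0] → M[0]=-3
after SUB R7, R0: R7=(-17)-(-3)=-14
after MUL R0, R5: R0=(-3)*19=-57
halt.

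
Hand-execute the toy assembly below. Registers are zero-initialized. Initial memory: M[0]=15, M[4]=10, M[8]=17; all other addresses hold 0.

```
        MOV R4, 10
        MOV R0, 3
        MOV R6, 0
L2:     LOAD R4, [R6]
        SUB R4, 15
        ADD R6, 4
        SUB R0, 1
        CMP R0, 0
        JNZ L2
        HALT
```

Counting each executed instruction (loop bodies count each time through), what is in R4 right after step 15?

MOV R4, 10 → R4=10
MOV R0, 3 → R0=3
MOV R6, 0 → R6=0
LOAD R4, [R6] → R4=M[0]=15
SUB R4, 15 → R4=15-15=0
ADD R6, 4 → R6=0+4=4
SUB R0, 1 → R0=3-1=2
CMP R0, 0  (cmp 2,0)
JNZ L2: taken
LOAD R4, [R6] → R4=M[4]=10
SUB R4, 15 → R4=10-15=-5
ADD R6, 4 → R6=4+4=8
SUB R0, 1 → R0=2-1=1
CMP R0, 0  (cmp 1,0)
JNZ L2: taken
After step 15: R4 = -5.

-5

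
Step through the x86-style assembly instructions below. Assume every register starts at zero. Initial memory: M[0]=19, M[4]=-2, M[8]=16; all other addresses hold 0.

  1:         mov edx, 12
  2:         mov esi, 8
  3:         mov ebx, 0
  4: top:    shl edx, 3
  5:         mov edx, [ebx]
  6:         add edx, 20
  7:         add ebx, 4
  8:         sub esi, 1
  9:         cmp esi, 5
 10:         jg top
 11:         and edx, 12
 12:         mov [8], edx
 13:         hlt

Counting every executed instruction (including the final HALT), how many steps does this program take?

mov edx, 12 → edx=12
mov esi, 8 → esi=8
mov ebx, 0 → ebx=0
shl edx, 3 → edx=12<<3=96
mov edx, [ebx] → edx=M[0]=19
add edx, 20 → edx=19+20=39
add ebx, 4 → ebx=0+4=4
sub esi, 1 → esi=8-1=7
cmp esi, 5  (cmp 7,5)
jg top: taken
shl edx, 3 → edx=39<<3=312
mov edx, [ebx] → edx=M[4]=-2
add edx, 20 → edx=(-2)+20=18
add ebx, 4 → ebx=4+4=8
sub esi, 1 → esi=7-1=6
cmp esi, 5  (cmp 6,5)
jg top: taken
shl edx, 3 → edx=18<<3=144
mov edx, [ebx] → edx=M[8]=16
add edx, 20 → edx=16+20=36
add ebx, 4 → ebx=8+4=12
sub esi, 1 → esi=6-1=5
cmp esi, 5  (cmp 5,5)
jg top: not taken
and edx, 12 → edx=36&12=4
mov [8], edx → M[8]=4
halt.
Total executed instructions: 27.

27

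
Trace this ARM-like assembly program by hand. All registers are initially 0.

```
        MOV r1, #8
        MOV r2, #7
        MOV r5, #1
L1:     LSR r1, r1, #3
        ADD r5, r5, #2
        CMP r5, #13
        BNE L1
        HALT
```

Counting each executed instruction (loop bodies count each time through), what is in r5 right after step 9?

r1=8
r2=7
r5=1
r1=8>>3=1
r5=1+2=3
CMP r5, #13  (cmp 3,13)
BNE L1: taken
r1=1>>3=0
r5=3+2=5
After step 9: r5 = 5.

5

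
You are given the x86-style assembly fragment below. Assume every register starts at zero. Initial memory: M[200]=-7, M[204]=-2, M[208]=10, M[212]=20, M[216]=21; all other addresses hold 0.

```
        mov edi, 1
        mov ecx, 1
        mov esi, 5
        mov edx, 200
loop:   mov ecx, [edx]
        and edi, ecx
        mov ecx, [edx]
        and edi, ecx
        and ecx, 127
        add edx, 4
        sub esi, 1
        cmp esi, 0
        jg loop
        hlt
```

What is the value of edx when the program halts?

220

mov edi, 1 → edi=1
mov ecx, 1 → ecx=1
mov esi, 5 → esi=5
mov edx, 200 → edx=200
mov ecx, [edx] → ecx=M[200]=-7
and edi, ecx → edi=1&(-7)=1
mov ecx, [edx] → ecx=M[200]=-7
and edi, ecx → edi=1&(-7)=1
and ecx, 127 → ecx=(-7)&127=121
add edx, 4 → edx=200+4=204
sub esi, 1 → esi=5-1=4
cmp esi, 0  (cmp 4,0)
jg loop: taken
mov ecx, [edx] → ecx=M[204]=-2
and edi, ecx → edi=1&(-2)=0
mov ecx, [edx] → ecx=M[204]=-2
and edi, ecx → edi=0&(-2)=0
and ecx, 127 → ecx=(-2)&127=126
add edx, 4 → edx=204+4=208
sub esi, 1 → esi=4-1=3
cmp esi, 0  (cmp 3,0)
jg loop: taken
mov ecx, [edx] → ecx=M[208]=10
and edi, ecx → edi=0&10=0
mov ecx, [edx] → ecx=M[208]=10
and edi, ecx → edi=0&10=0
and ecx, 127 → ecx=10&127=10
add edx, 4 → edx=208+4=212
sub esi, 1 → esi=3-1=2
cmp esi, 0  (cmp 2,0)
jg loop: taken
mov ecx, [edx] → ecx=M[212]=20
and edi, ecx → edi=0&20=0
mov ecx, [edx] → ecx=M[212]=20
and edi, ecx → edi=0&20=0
and ecx, 127 → ecx=20&127=20
add edx, 4 → edx=212+4=216
sub esi, 1 → esi=2-1=1
cmp esi, 0  (cmp 1,0)
jg loop: taken
mov ecx, [edx] → ecx=M[216]=21
and edi, ecx → edi=0&21=0
mov ecx, [edx] → ecx=M[216]=21
and edi, ecx → edi=0&21=0
and ecx, 127 → ecx=21&127=21
add edx, 4 → edx=216+4=220
sub esi, 1 → esi=1-1=0
cmp esi, 0  (cmp 0,0)
jg loop: not taken
halt.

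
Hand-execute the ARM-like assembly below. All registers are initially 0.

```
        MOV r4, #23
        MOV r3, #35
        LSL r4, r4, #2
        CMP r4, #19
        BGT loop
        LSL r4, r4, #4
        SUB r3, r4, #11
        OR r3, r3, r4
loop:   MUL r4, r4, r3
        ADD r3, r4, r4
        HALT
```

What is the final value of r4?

3220

after MOV r4, #23: r4=23
after MOV r3, #35: r3=35
after LSL r4, r4, #2: r4=23<<2=92
CMP r4, #19  (cmp 92,19)
BGT loop: taken
after MUL r4, r4, r3: r4=92*35=3220
after ADD r3, r4, r4: r3=3220+3220=6440
halt.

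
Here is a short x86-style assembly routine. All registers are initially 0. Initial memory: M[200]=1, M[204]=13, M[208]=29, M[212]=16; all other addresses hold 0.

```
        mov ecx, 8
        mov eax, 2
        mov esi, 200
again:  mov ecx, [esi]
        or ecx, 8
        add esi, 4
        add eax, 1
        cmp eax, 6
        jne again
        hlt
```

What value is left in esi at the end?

216

ecx=8
eax=2
esi=200
ecx=M[200]=1
ecx=1|8=9
esi=200+4=204
eax=2+1=3
cmp eax, 6  (cmp 3,6)
jne again: taken
ecx=M[204]=13
ecx=13|8=13
esi=204+4=208
eax=3+1=4
cmp eax, 6  (cmp 4,6)
jne again: taken
ecx=M[208]=29
ecx=29|8=29
esi=208+4=212
eax=4+1=5
cmp eax, 6  (cmp 5,6)
jne again: taken
ecx=M[212]=16
ecx=16|8=24
esi=212+4=216
eax=5+1=6
cmp eax, 6  (cmp 6,6)
jne again: not taken
halt.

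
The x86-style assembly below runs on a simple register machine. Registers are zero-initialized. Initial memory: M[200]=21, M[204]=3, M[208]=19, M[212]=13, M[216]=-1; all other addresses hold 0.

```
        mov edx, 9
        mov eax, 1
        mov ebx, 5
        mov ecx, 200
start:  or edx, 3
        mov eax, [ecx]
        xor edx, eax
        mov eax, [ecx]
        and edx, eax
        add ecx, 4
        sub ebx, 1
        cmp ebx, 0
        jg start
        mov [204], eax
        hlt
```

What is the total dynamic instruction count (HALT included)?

51

mov edx, 9 → edx=9
mov eax, 1 → eax=1
mov ebx, 5 → ebx=5
mov ecx, 200 → ecx=200
or edx, 3 → edx=9|3=11
mov eax, [ecx] → eax=M[200]=21
xor edx, eax → edx=11^21=30
mov eax, [ecx] → eax=M[200]=21
and edx, eax → edx=30&21=20
add ecx, 4 → ecx=200+4=204
sub ebx, 1 → ebx=5-1=4
cmp ebx, 0  (cmp 4,0)
jg start: taken
or edx, 3 → edx=20|3=23
mov eax, [ecx] → eax=M[204]=3
xor edx, eax → edx=23^3=20
mov eax, [ecx] → eax=M[204]=3
and edx, eax → edx=20&3=0
add ecx, 4 → ecx=204+4=208
sub ebx, 1 → ebx=4-1=3
cmp ebx, 0  (cmp 3,0)
jg start: taken
or edx, 3 → edx=0|3=3
mov eax, [ecx] → eax=M[208]=19
xor edx, eax → edx=3^19=16
mov eax, [ecx] → eax=M[208]=19
and edx, eax → edx=16&19=16
add ecx, 4 → ecx=208+4=212
sub ebx, 1 → ebx=3-1=2
cmp ebx, 0  (cmp 2,0)
jg start: taken
or edx, 3 → edx=16|3=19
mov eax, [ecx] → eax=M[212]=13
xor edx, eax → edx=19^13=30
mov eax, [ecx] → eax=M[212]=13
and edx, eax → edx=30&13=12
add ecx, 4 → ecx=212+4=216
sub ebx, 1 → ebx=2-1=1
cmp ebx, 0  (cmp 1,0)
jg start: taken
or edx, 3 → edx=12|3=15
mov eax, [ecx] → eax=M[216]=-1
xor edx, eax → edx=15^(-1)=-16
mov eax, [ecx] → eax=M[216]=-1
and edx, eax → edx=(-16)&(-1)=-16
add ecx, 4 → ecx=216+4=220
sub ebx, 1 → ebx=1-1=0
cmp ebx, 0  (cmp 0,0)
jg start: not taken
mov [204], eax → M[204]=-1
halt.
Total executed instructions: 51.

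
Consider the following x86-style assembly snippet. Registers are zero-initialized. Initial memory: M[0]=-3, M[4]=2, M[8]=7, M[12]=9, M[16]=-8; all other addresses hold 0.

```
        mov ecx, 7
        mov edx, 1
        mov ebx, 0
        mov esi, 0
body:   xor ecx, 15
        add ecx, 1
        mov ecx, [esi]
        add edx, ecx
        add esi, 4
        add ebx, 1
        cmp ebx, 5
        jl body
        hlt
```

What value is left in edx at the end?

8

after mov ecx, 7: ecx=7
after mov edx, 1: edx=1
after mov ebx, 0: ebx=0
after mov esi, 0: esi=0
after xor ecx, 15: ecx=7^15=8
after add ecx, 1: ecx=8+1=9
after mov ecx, [esi]: ecx=M[0]=-3
after add edx, ecx: edx=1+(-3)=-2
after add esi, 4: esi=0+4=4
after add ebx, 1: ebx=0+1=1
cmp ebx, 5  (cmp 1,5)
jl body: taken
after xor ecx, 15: ecx=(-3)^15=-14
after add ecx, 1: ecx=(-14)+1=-13
after mov ecx, [esi]: ecx=M[4]=2
after add edx, ecx: edx=(-2)+2=0
after add esi, 4: esi=4+4=8
after add ebx, 1: ebx=1+1=2
cmp ebx, 5  (cmp 2,5)
jl body: taken
after xor ecx, 15: ecx=2^15=13
after add ecx, 1: ecx=13+1=14
after mov ecx, [esi]: ecx=M[8]=7
after add edx, ecx: edx=0+7=7
after add esi, 4: esi=8+4=12
after add ebx, 1: ebx=2+1=3
cmp ebx, 5  (cmp 3,5)
jl body: taken
after xor ecx, 15: ecx=7^15=8
after add ecx, 1: ecx=8+1=9
after mov ecx, [esi]: ecx=M[12]=9
after add edx, ecx: edx=7+9=16
after add esi, 4: esi=12+4=16
after add ebx, 1: ebx=3+1=4
cmp ebx, 5  (cmp 4,5)
jl body: taken
after xor ecx, 15: ecx=9^15=6
after add ecx, 1: ecx=6+1=7
after mov ecx, [esi]: ecx=M[16]=-8
after add edx, ecx: edx=16+(-8)=8
after add esi, 4: esi=16+4=20
after add ebx, 1: ebx=4+1=5
cmp ebx, 5  (cmp 5,5)
jl body: not taken
halt.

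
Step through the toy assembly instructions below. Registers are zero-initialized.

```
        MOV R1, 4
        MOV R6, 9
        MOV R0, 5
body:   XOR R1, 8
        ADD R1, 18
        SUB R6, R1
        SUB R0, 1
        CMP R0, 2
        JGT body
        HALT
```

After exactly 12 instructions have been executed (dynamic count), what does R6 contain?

after MOV R1, 4: R1=4
after MOV R6, 9: R6=9
after MOV R0, 5: R0=5
after XOR R1, 8: R1=4^8=12
after ADD R1, 18: R1=12+18=30
after SUB R6, R1: R6=9-30=-21
after SUB R0, 1: R0=5-1=4
CMP R0, 2  (cmp 4,2)
JGT body: taken
after XOR R1, 8: R1=30^8=22
after ADD R1, 18: R1=22+18=40
after SUB R6, R1: R6=(-21)-40=-61
After step 12: R6 = -61.

-61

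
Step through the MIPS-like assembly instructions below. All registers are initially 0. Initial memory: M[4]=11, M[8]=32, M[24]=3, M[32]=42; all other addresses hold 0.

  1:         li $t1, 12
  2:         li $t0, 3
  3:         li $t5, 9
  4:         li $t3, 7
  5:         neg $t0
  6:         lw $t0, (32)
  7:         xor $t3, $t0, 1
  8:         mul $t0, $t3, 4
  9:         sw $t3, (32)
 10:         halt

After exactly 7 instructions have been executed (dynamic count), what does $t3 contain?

after li $t1, 12: $t1=12
after li $t0, 3: $t0=3
after li $t5, 9: $t5=9
after li $t3, 7: $t3=7
after neg $t0: $t0=-(3)=-3
after lw $t0, (32): $t0=M[32]=42
after xor $t3, $t0, 1: $t3=42^1=43
After step 7: $t3 = 43.

43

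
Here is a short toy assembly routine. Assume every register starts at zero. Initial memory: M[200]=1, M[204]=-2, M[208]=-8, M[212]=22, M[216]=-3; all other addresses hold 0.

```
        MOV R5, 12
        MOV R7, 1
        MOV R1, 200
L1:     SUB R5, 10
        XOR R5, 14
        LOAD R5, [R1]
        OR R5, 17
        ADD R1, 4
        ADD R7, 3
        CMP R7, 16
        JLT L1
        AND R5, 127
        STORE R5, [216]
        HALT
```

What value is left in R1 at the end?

after MOV R5, 12: R5=12
after MOV R7, 1: R7=1
after MOV R1, 200: R1=200
after SUB R5, 10: R5=12-10=2
after XOR R5, 14: R5=2^14=12
after LOAD R5, [R1]: R5=M[200]=1
after OR R5, 17: R5=1|17=17
after ADD R1, 4: R1=200+4=204
after ADD R7, 3: R7=1+3=4
CMP R7, 16  (cmp 4,16)
JLT L1: taken
after SUB R5, 10: R5=17-10=7
after XOR R5, 14: R5=7^14=9
after LOAD R5, [R1]: R5=M[204]=-2
after OR R5, 17: R5=(-2)|17=-1
after ADD R1, 4: R1=204+4=208
after ADD R7, 3: R7=4+3=7
CMP R7, 16  (cmp 7,16)
JLT L1: taken
after SUB R5, 10: R5=(-1)-10=-11
after XOR R5, 14: R5=(-11)^14=-5
after LOAD R5, [R1]: R5=M[208]=-8
after OR R5, 17: R5=(-8)|17=-7
after ADD R1, 4: R1=208+4=212
after ADD R7, 3: R7=7+3=10
CMP R7, 16  (cmp 10,16)
JLT L1: taken
after SUB R5, 10: R5=(-7)-10=-17
after XOR R5, 14: R5=(-17)^14=-31
after LOAD R5, [R1]: R5=M[212]=22
after OR R5, 17: R5=22|17=23
after ADD R1, 4: R1=212+4=216
after ADD R7, 3: R7=10+3=13
CMP R7, 16  (cmp 13,16)
JLT L1: taken
after SUB R5, 10: R5=23-10=13
after XOR R5, 14: R5=13^14=3
after LOAD R5, [R1]: R5=M[216]=-3
after OR R5, 17: R5=(-3)|17=-3
after ADD R1, 4: R1=216+4=220
after ADD R7, 3: R7=13+3=16
CMP R7, 16  (cmp 16,16)
JLT L1: not taken
after AND R5, 127: R5=(-3)&127=125
STORE R5, [216] → M[216]=125
halt.

220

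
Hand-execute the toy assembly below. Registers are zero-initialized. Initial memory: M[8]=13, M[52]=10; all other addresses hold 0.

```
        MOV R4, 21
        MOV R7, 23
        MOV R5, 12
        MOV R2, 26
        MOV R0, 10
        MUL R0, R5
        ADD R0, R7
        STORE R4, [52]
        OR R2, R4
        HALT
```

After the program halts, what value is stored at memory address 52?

21

after MOV R4, 21: R4=21
after MOV R7, 23: R7=23
after MOV R5, 12: R5=12
after MOV R2, 26: R2=26
after MOV R0, 10: R0=10
after MUL R0, R5: R0=10*12=120
after ADD R0, R7: R0=120+23=143
STORE R4, [52] → M[52]=21
after OR R2, R4: R2=26|21=31
halt.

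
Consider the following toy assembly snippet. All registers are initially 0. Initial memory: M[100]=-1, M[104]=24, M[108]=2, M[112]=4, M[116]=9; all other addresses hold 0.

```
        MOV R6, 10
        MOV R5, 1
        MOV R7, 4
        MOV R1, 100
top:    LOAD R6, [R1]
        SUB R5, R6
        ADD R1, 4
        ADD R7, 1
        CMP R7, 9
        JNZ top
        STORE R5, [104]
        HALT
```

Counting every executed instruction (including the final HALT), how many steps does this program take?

36

R6=10
R5=1
R7=4
R1=100
R6=M[100]=-1
R5=1-(-1)=2
R1=100+4=104
R7=4+1=5
CMP R7, 9  (cmp 5,9)
JNZ top: taken
R6=M[104]=24
R5=2-24=-22
R1=104+4=108
R7=5+1=6
CMP R7, 9  (cmp 6,9)
JNZ top: taken
R6=M[108]=2
R5=(-22)-2=-24
R1=108+4=112
R7=6+1=7
CMP R7, 9  (cmp 7,9)
JNZ top: taken
R6=M[112]=4
R5=(-24)-4=-28
R1=112+4=116
R7=7+1=8
CMP R7, 9  (cmp 8,9)
JNZ top: taken
R6=M[116]=9
R5=(-28)-9=-37
R1=116+4=120
R7=8+1=9
CMP R7, 9  (cmp 9,9)
JNZ top: not taken
STORE R5, [104] → M[104]=-37
halt.
Total executed instructions: 36.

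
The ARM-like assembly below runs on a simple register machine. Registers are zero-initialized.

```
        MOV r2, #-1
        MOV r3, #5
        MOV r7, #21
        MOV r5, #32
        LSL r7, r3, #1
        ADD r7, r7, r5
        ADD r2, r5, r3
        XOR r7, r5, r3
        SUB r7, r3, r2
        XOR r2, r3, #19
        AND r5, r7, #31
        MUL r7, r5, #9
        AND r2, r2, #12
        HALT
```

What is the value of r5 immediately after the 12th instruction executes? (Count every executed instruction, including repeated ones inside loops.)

0

after MOV r2, #-1: r2=-1
after MOV r3, #5: r3=5
after MOV r7, #21: r7=21
after MOV r5, #32: r5=32
after LSL r7, r3, #1: r7=5<<1=10
after ADD r7, r7, r5: r7=10+32=42
after ADD r2, r5, r3: r2=32+5=37
after XOR r7, r5, r3: r7=32^5=37
after SUB r7, r3, r2: r7=5-37=-32
after XOR r2, r3, #19: r2=5^19=22
after AND r5, r7, #31: r5=(-32)&31=0
after MUL r7, r5, #9: r7=0*9=0
After step 12: r5 = 0.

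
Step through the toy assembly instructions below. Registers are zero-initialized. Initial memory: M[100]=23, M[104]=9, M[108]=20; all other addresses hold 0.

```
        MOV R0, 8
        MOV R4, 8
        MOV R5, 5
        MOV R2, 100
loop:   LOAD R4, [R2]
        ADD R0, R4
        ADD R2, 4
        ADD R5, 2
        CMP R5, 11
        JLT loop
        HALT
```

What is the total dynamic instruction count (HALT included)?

R0=8
R4=8
R5=5
R2=100
R4=M[100]=23
R0=8+23=31
R2=100+4=104
R5=5+2=7
CMP R5, 11  (cmp 7,11)
JLT loop: taken
R4=M[104]=9
R0=31+9=40
R2=104+4=108
R5=7+2=9
CMP R5, 11  (cmp 9,11)
JLT loop: taken
R4=M[108]=20
R0=40+20=60
R2=108+4=112
R5=9+2=11
CMP R5, 11  (cmp 11,11)
JLT loop: not taken
halt.
Total executed instructions: 23.

23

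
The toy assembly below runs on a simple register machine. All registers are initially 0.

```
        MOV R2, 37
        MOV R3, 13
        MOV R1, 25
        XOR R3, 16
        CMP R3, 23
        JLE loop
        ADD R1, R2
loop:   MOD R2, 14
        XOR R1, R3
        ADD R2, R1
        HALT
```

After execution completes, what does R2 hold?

R2=37
R3=13
R1=25
R3=13^16=29
CMP R3, 23  (cmp 29,23)
JLE loop: not taken
R1=25+37=62
R2=37%14=9
R1=62^29=35
R2=9+35=44
halt.

44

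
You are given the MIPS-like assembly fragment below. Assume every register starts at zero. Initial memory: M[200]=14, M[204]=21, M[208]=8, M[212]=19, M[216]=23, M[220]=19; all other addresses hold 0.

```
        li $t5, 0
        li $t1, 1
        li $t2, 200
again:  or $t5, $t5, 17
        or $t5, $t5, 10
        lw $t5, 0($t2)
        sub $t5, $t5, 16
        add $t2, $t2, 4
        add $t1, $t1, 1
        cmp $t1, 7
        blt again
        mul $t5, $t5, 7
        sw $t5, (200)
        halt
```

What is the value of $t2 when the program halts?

after li $t5, 0: $t5=0
after li $t1, 1: $t1=1
after li $t2, 200: $t2=200
after or $t5, $t5, 17: $t5=0|17=17
after or $t5, $t5, 10: $t5=17|10=27
after lw $t5, 0($t2): $t5=M[200]=14
after sub $t5, $t5, 16: $t5=14-16=-2
after add $t2, $t2, 4: $t2=200+4=204
after add $t1, $t1, 1: $t1=1+1=2
cmp $t1, 7  (cmp 2,7)
blt again: taken
after or $t5, $t5, 17: $t5=(-2)|17=-1
after or $t5, $t5, 10: $t5=(-1)|10=-1
after lw $t5, 0($t2): $t5=M[204]=21
after sub $t5, $t5, 16: $t5=21-16=5
after add $t2, $t2, 4: $t2=204+4=208
after add $t1, $t1, 1: $t1=2+1=3
cmp $t1, 7  (cmp 3,7)
blt again: taken
after or $t5, $t5, 17: $t5=5|17=21
after or $t5, $t5, 10: $t5=21|10=31
after lw $t5, 0($t2): $t5=M[208]=8
after sub $t5, $t5, 16: $t5=8-16=-8
after add $t2, $t2, 4: $t2=208+4=212
after add $t1, $t1, 1: $t1=3+1=4
cmp $t1, 7  (cmp 4,7)
blt again: taken
after or $t5, $t5, 17: $t5=(-8)|17=-7
after or $t5, $t5, 10: $t5=(-7)|10=-5
after lw $t5, 0($t2): $t5=M[212]=19
after sub $t5, $t5, 16: $t5=19-16=3
after add $t2, $t2, 4: $t2=212+4=216
after add $t1, $t1, 1: $t1=4+1=5
cmp $t1, 7  (cmp 5,7)
blt again: taken
after or $t5, $t5, 17: $t5=3|17=19
after or $t5, $t5, 10: $t5=19|10=27
after lw $t5, 0($t2): $t5=M[216]=23
after sub $t5, $t5, 16: $t5=23-16=7
after add $t2, $t2, 4: $t2=216+4=220
after add $t1, $t1, 1: $t1=5+1=6
cmp $t1, 7  (cmp 6,7)
blt again: taken
after or $t5, $t5, 17: $t5=7|17=23
after or $t5, $t5, 10: $t5=23|10=31
after lw $t5, 0($t2): $t5=M[220]=19
after sub $t5, $t5, 16: $t5=19-16=3
after add $t2, $t2, 4: $t2=220+4=224
after add $t1, $t1, 1: $t1=6+1=7
cmp $t1, 7  (cmp 7,7)
blt again: not taken
after mul $t5, $t5, 7: $t5=3*7=21
sw $t5, (200) → M[200]=21
halt.

224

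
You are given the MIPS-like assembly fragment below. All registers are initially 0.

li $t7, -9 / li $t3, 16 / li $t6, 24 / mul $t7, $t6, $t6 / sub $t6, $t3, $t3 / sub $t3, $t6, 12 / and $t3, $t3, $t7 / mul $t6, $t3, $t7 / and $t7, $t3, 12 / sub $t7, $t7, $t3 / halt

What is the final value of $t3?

576

$t7=-9
$t3=16
$t6=24
$t7=24*24=576
$t6=16-16=0
$t3=0-12=-12
$t3=(-12)&576=576
$t6=576*576=331776
$t7=576&12=0
$t7=0-576=-576
halt.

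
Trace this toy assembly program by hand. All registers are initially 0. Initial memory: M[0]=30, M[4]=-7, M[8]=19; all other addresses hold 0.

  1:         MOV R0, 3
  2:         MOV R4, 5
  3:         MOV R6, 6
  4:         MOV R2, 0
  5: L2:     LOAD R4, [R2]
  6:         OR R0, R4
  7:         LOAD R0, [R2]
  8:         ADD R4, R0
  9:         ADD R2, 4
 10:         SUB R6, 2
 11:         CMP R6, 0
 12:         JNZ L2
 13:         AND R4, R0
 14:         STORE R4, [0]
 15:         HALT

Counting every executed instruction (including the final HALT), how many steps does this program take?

31

R0=3
R4=5
R6=6
R2=0
R4=M[0]=30
R0=3|30=31
R0=M[0]=30
R4=30+30=60
R2=0+4=4
R6=6-2=4
CMP R6, 0  (cmp 4,0)
JNZ L2: taken
R4=M[4]=-7
R0=30|(-7)=-1
R0=M[4]=-7
R4=(-7)+(-7)=-14
R2=4+4=8
R6=4-2=2
CMP R6, 0  (cmp 2,0)
JNZ L2: taken
R4=M[8]=19
R0=(-7)|19=-5
R0=M[8]=19
R4=19+19=38
R2=8+4=12
R6=2-2=0
CMP R6, 0  (cmp 0,0)
JNZ L2: not taken
R4=38&19=2
STORE R4, [0] → M[0]=2
halt.
Total executed instructions: 31.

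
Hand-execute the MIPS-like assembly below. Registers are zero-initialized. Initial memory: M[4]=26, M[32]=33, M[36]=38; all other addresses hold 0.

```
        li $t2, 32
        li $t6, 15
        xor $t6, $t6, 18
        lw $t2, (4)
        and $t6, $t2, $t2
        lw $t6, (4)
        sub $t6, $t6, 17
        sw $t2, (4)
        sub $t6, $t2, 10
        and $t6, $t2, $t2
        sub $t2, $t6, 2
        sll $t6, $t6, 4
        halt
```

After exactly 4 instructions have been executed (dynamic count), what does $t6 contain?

29

li $t2, 32 → $t2=32
li $t6, 15 → $t6=15
xor $t6, $t6, 18 → $t6=15^18=29
lw $t2, (4) → $t2=M[4]=26
After step 4: $t6 = 29.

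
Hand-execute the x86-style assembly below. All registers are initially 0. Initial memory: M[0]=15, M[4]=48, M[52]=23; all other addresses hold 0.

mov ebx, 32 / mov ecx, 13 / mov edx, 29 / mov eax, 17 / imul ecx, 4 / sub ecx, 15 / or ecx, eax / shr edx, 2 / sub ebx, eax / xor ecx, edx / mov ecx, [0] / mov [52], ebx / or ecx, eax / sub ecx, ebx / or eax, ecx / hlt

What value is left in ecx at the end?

mov ebx, 32 → ebx=32
mov ecx, 13 → ecx=13
mov edx, 29 → edx=29
mov eax, 17 → eax=17
imul ecx, 4 → ecx=13*4=52
sub ecx, 15 → ecx=52-15=37
or ecx, eax → ecx=37|17=53
shr edx, 2 → edx=29>>2=7
sub ebx, eax → ebx=32-17=15
xor ecx, edx → ecx=53^7=50
mov ecx, [0] → ecx=M[0]=15
mov [52], ebx → M[52]=15
or ecx, eax → ecx=15|17=31
sub ecx, ebx → ecx=31-15=16
or eax, ecx → eax=17|16=17
halt.

16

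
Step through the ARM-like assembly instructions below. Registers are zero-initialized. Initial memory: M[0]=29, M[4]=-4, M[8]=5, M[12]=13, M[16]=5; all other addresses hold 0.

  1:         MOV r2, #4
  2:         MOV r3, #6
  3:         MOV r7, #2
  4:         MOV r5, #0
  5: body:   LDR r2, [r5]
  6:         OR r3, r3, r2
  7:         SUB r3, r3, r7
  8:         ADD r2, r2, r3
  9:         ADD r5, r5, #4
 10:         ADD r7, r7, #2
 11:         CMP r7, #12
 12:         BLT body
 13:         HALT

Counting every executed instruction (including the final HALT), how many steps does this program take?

after MOV r2, #4: r2=4
after MOV r3, #6: r3=6
after MOV r7, #2: r7=2
after MOV r5, #0: r5=0
after LDR r2, [r5]: r2=M[0]=29
after OR r3, r3, r2: r3=6|29=31
after SUB r3, r3, r7: r3=31-2=29
after ADD r2, r2, r3: r2=29+29=58
after ADD r5, r5, #4: r5=0+4=4
after ADD r7, r7, #2: r7=2+2=4
CMP r7, #12  (cmp 4,12)
BLT body: taken
after LDR r2, [r5]: r2=M[4]=-4
after OR r3, r3, r2: r3=29|(-4)=-3
after SUB r3, r3, r7: r3=(-3)-4=-7
after ADD r2, r2, r3: r2=(-4)+(-7)=-11
after ADD r5, r5, #4: r5=4+4=8
after ADD r7, r7, #2: r7=4+2=6
CMP r7, #12  (cmp 6,12)
BLT body: taken
after LDR r2, [r5]: r2=M[8]=5
after OR r3, r3, r2: r3=(-7)|5=-3
after SUB r3, r3, r7: r3=(-3)-6=-9
after ADD r2, r2, r3: r2=5+(-9)=-4
after ADD r5, r5, #4: r5=8+4=12
after ADD r7, r7, #2: r7=6+2=8
CMP r7, #12  (cmp 8,12)
BLT body: taken
after LDR r2, [r5]: r2=M[12]=13
after OR r3, r3, r2: r3=(-9)|13=-1
after SUB r3, r3, r7: r3=(-1)-8=-9
after ADD r2, r2, r3: r2=13+(-9)=4
after ADD r5, r5, #4: r5=12+4=16
after ADD r7, r7, #2: r7=8+2=10
CMP r7, #12  (cmp 10,12)
BLT body: taken
after LDR r2, [r5]: r2=M[16]=5
after OR r3, r3, r2: r3=(-9)|5=-9
after SUB r3, r3, r7: r3=(-9)-10=-19
after ADD r2, r2, r3: r2=5+(-19)=-14
after ADD r5, r5, #4: r5=16+4=20
after ADD r7, r7, #2: r7=10+2=12
CMP r7, #12  (cmp 12,12)
BLT body: not taken
halt.
Total executed instructions: 45.

45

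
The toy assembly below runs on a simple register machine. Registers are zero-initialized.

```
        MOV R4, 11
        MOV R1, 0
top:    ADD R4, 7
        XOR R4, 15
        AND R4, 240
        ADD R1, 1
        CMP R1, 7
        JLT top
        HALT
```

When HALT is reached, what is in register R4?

16

after MOV R4, 11: R4=11
after MOV R1, 0: R1=0
after ADD R4, 7: R4=11+7=18
after XOR R4, 15: R4=18^15=29
after AND R4, 240: R4=29&240=16
after ADD R1, 1: R1=0+1=1
CMP R1, 7  (cmp 1,7)
JLT top: taken
after ADD R4, 7: R4=16+7=23
after XOR R4, 15: R4=23^15=24
after AND R4, 240: R4=24&240=16
after ADD R1, 1: R1=1+1=2
CMP R1, 7  (cmp 2,7)
JLT top: taken
after ADD R4, 7: R4=16+7=23
after XOR R4, 15: R4=23^15=24
after AND R4, 240: R4=24&240=16
after ADD R1, 1: R1=2+1=3
CMP R1, 7  (cmp 3,7)
JLT top: taken
after ADD R4, 7: R4=16+7=23
after XOR R4, 15: R4=23^15=24
after AND R4, 240: R4=24&240=16
after ADD R1, 1: R1=3+1=4
CMP R1, 7  (cmp 4,7)
JLT top: taken
after ADD R4, 7: R4=16+7=23
after XOR R4, 15: R4=23^15=24
after AND R4, 240: R4=24&240=16
after ADD R1, 1: R1=4+1=5
CMP R1, 7  (cmp 5,7)
JLT top: taken
after ADD R4, 7: R4=16+7=23
after XOR R4, 15: R4=23^15=24
after AND R4, 240: R4=24&240=16
after ADD R1, 1: R1=5+1=6
CMP R1, 7  (cmp 6,7)
JLT top: taken
after ADD R4, 7: R4=16+7=23
after XOR R4, 15: R4=23^15=24
after AND R4, 240: R4=24&240=16
after ADD R1, 1: R1=6+1=7
CMP R1, 7  (cmp 7,7)
JLT top: not taken
halt.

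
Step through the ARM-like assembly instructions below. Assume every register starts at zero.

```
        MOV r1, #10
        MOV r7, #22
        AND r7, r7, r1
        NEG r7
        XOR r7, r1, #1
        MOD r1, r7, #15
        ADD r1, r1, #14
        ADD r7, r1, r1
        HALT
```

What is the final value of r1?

r1=10
r7=22
r7=22&10=2
r7=-(2)=-2
r7=10^1=11
r1=11%15=11
r1=11+14=25
r7=25+25=50
halt.

25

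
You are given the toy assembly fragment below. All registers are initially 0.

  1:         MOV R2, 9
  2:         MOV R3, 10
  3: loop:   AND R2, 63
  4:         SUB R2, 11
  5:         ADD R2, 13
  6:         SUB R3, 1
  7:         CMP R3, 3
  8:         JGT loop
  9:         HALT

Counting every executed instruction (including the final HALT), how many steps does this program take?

45

after MOV R2, 9: R2=9
after MOV R3, 10: R3=10
after AND R2, 63: R2=9&63=9
after SUB R2, 11: R2=9-11=-2
after ADD R2, 13: R2=(-2)+13=11
after SUB R3, 1: R3=10-1=9
CMP R3, 3  (cmp 9,3)
JGT loop: taken
after AND R2, 63: R2=11&63=11
after SUB R2, 11: R2=11-11=0
after ADD R2, 13: R2=0+13=13
after SUB R3, 1: R3=9-1=8
CMP R3, 3  (cmp 8,3)
JGT loop: taken
after AND R2, 63: R2=13&63=13
after SUB R2, 11: R2=13-11=2
after ADD R2, 13: R2=2+13=15
after SUB R3, 1: R3=8-1=7
CMP R3, 3  (cmp 7,3)
JGT loop: taken
after AND R2, 63: R2=15&63=15
after SUB R2, 11: R2=15-11=4
after ADD R2, 13: R2=4+13=17
after SUB R3, 1: R3=7-1=6
CMP R3, 3  (cmp 6,3)
JGT loop: taken
after AND R2, 63: R2=17&63=17
after SUB R2, 11: R2=17-11=6
after ADD R2, 13: R2=6+13=19
after SUB R3, 1: R3=6-1=5
CMP R3, 3  (cmp 5,3)
JGT loop: taken
after AND R2, 63: R2=19&63=19
after SUB R2, 11: R2=19-11=8
after ADD R2, 13: R2=8+13=21
after SUB R3, 1: R3=5-1=4
CMP R3, 3  (cmp 4,3)
JGT loop: taken
after AND R2, 63: R2=21&63=21
after SUB R2, 11: R2=21-11=10
after ADD R2, 13: R2=10+13=23
after SUB R3, 1: R3=4-1=3
CMP R3, 3  (cmp 3,3)
JGT loop: not taken
halt.
Total executed instructions: 45.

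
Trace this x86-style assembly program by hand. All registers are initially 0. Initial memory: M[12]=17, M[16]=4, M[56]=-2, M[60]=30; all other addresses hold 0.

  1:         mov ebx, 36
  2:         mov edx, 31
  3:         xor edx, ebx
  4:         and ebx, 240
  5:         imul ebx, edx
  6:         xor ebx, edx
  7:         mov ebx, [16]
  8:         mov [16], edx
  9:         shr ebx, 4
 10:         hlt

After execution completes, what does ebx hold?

0

mov ebx, 36 → ebx=36
mov edx, 31 → edx=31
xor edx, ebx → edx=31^36=59
and ebx, 240 → ebx=36&240=32
imul ebx, edx → ebx=32*59=1888
xor ebx, edx → ebx=1888^59=1883
mov ebx, [16] → ebx=M[16]=4
mov [16], edx → M[16]=59
shr ebx, 4 → ebx=4>>4=0
halt.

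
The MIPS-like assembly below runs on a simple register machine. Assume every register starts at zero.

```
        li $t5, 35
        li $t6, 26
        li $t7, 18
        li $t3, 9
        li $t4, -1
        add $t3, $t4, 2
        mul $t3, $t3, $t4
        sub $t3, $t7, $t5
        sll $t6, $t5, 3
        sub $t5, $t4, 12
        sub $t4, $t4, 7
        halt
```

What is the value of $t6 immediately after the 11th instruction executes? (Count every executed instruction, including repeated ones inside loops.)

after li $t5, 35: $t5=35
after li $t6, 26: $t6=26
after li $t7, 18: $t7=18
after li $t3, 9: $t3=9
after li $t4, -1: $t4=-1
after add $t3, $t4, 2: $t3=(-1)+2=1
after mul $t3, $t3, $t4: $t3=1*(-1)=-1
after sub $t3, $t7, $t5: $t3=18-35=-17
after sll $t6, $t5, 3: $t6=35<<3=280
after sub $t5, $t4, 12: $t5=(-1)-12=-13
after sub $t4, $t4, 7: $t4=(-1)-7=-8
After step 11: $t6 = 280.

280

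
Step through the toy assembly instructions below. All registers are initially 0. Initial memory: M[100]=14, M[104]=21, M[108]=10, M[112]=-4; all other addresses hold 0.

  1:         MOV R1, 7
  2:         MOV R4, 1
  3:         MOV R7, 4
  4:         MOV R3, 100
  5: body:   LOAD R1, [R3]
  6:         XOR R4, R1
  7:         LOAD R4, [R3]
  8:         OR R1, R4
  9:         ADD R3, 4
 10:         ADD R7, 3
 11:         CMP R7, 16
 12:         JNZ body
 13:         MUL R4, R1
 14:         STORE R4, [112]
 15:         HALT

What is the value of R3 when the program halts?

MOV R1, 7 → R1=7
MOV R4, 1 → R4=1
MOV R7, 4 → R7=4
MOV R3, 100 → R3=100
LOAD R1, [R3] → R1=M[100]=14
XOR R4, R1 → R4=1^14=15
LOAD R4, [R3] → R4=M[100]=14
OR R1, R4 → R1=14|14=14
ADD R3, 4 → R3=100+4=104
ADD R7, 3 → R7=4+3=7
CMP R7, 16  (cmp 7,16)
JNZ body: taken
LOAD R1, [R3] → R1=M[104]=21
XOR R4, R1 → R4=14^21=27
LOAD R4, [R3] → R4=M[104]=21
OR R1, R4 → R1=21|21=21
ADD R3, 4 → R3=104+4=108
ADD R7, 3 → R7=7+3=10
CMP R7, 16  (cmp 10,16)
JNZ body: taken
LOAD R1, [R3] → R1=M[108]=10
XOR R4, R1 → R4=21^10=31
LOAD R4, [R3] → R4=M[108]=10
OR R1, R4 → R1=10|10=10
ADD R3, 4 → R3=108+4=112
ADD R7, 3 → R7=10+3=13
CMP R7, 16  (cmp 13,16)
JNZ body: taken
LOAD R1, [R3] → R1=M[112]=-4
XOR R4, R1 → R4=10^(-4)=-10
LOAD R4, [R3] → R4=M[112]=-4
OR R1, R4 → R1=(-4)|(-4)=-4
ADD R3, 4 → R3=112+4=116
ADD R7, 3 → R7=13+3=16
CMP R7, 16  (cmp 16,16)
JNZ body: not taken
MUL R4, R1 → R4=(-4)*(-4)=16
STORE R4, [112] → M[112]=16
halt.

116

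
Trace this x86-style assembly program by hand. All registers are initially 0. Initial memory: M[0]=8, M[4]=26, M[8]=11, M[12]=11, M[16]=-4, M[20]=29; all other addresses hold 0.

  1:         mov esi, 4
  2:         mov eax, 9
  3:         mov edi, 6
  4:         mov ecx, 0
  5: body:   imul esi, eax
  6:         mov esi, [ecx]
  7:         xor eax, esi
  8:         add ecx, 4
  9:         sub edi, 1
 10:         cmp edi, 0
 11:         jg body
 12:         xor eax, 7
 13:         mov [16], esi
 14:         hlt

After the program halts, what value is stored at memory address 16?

after mov esi, 4: esi=4
after mov eax, 9: eax=9
after mov edi, 6: edi=6
after mov ecx, 0: ecx=0
after imul esi, eax: esi=4*9=36
after mov esi, [ecx]: esi=M[0]=8
after xor eax, esi: eax=9^8=1
after add ecx, 4: ecx=0+4=4
after sub edi, 1: edi=6-1=5
cmp edi, 0  (cmp 5,0)
jg body: taken
after imul esi, eax: esi=8*1=8
after mov esi, [ecx]: esi=M[4]=26
after xor eax, esi: eax=1^26=27
after add ecx, 4: ecx=4+4=8
after sub edi, 1: edi=5-1=4
cmp edi, 0  (cmp 4,0)
jg body: taken
after imul esi, eax: esi=26*27=702
after mov esi, [ecx]: esi=M[8]=11
after xor eax, esi: eax=27^11=16
after add ecx, 4: ecx=8+4=12
after sub edi, 1: edi=4-1=3
cmp edi, 0  (cmp 3,0)
jg body: taken
after imul esi, eax: esi=11*16=176
after mov esi, [ecx]: esi=M[12]=11
after xor eax, esi: eax=16^11=27
after add ecx, 4: ecx=12+4=16
after sub edi, 1: edi=3-1=2
cmp edi, 0  (cmp 2,0)
jg body: taken
after imul esi, eax: esi=11*27=297
after mov esi, [ecx]: esi=M[16]=-4
after xor eax, esi: eax=27^(-4)=-25
after add ecx, 4: ecx=16+4=20
after sub edi, 1: edi=2-1=1
cmp edi, 0  (cmp 1,0)
jg body: taken
after imul esi, eax: esi=(-4)*(-25)=100
after mov esi, [ecx]: esi=M[20]=29
after xor eax, esi: eax=(-25)^29=-6
after add ecx, 4: ecx=20+4=24
after sub edi, 1: edi=1-1=0
cmp edi, 0  (cmp 0,0)
jg body: not taken
after xor eax, 7: eax=(-6)^7=-3
mov [16], esi → M[16]=29
halt.

29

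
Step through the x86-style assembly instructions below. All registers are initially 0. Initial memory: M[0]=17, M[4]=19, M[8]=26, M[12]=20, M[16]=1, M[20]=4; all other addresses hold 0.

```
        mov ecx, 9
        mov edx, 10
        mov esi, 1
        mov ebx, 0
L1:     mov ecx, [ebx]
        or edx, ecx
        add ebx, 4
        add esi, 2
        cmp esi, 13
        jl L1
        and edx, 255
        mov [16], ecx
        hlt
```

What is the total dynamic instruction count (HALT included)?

43

mov ecx, 9 → ecx=9
mov edx, 10 → edx=10
mov esi, 1 → esi=1
mov ebx, 0 → ebx=0
mov ecx, [ebx] → ecx=M[0]=17
or edx, ecx → edx=10|17=27
add ebx, 4 → ebx=0+4=4
add esi, 2 → esi=1+2=3
cmp esi, 13  (cmp 3,13)
jl L1: taken
mov ecx, [ebx] → ecx=M[4]=19
or edx, ecx → edx=27|19=27
add ebx, 4 → ebx=4+4=8
add esi, 2 → esi=3+2=5
cmp esi, 13  (cmp 5,13)
jl L1: taken
mov ecx, [ebx] → ecx=M[8]=26
or edx, ecx → edx=27|26=27
add ebx, 4 → ebx=8+4=12
add esi, 2 → esi=5+2=7
cmp esi, 13  (cmp 7,13)
jl L1: taken
mov ecx, [ebx] → ecx=M[12]=20
or edx, ecx → edx=27|20=31
add ebx, 4 → ebx=12+4=16
add esi, 2 → esi=7+2=9
cmp esi, 13  (cmp 9,13)
jl L1: taken
mov ecx, [ebx] → ecx=M[16]=1
or edx, ecx → edx=31|1=31
add ebx, 4 → ebx=16+4=20
add esi, 2 → esi=9+2=11
cmp esi, 13  (cmp 11,13)
jl L1: taken
mov ecx, [ebx] → ecx=M[20]=4
or edx, ecx → edx=31|4=31
add ebx, 4 → ebx=20+4=24
add esi, 2 → esi=11+2=13
cmp esi, 13  (cmp 13,13)
jl L1: not taken
and edx, 255 → edx=31&255=31
mov [16], ecx → M[16]=4
halt.
Total executed instructions: 43.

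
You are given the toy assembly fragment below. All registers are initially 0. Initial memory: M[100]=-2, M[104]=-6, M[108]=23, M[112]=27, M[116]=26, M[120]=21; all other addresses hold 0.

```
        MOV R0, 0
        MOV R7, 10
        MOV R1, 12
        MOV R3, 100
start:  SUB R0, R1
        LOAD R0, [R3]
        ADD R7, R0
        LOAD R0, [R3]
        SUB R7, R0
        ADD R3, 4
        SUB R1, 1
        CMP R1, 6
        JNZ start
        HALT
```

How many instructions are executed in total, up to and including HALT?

59

after MOV R0, 0: R0=0
after MOV R7, 10: R7=10
after MOV R1, 12: R1=12
after MOV R3, 100: R3=100
after SUB R0, R1: R0=0-12=-12
after LOAD R0, [R3]: R0=M[100]=-2
after ADD R7, R0: R7=10+(-2)=8
after LOAD R0, [R3]: R0=M[100]=-2
after SUB R7, R0: R7=8-(-2)=10
after ADD R3, 4: R3=100+4=104
after SUB R1, 1: R1=12-1=11
CMP R1, 6  (cmp 11,6)
JNZ start: taken
after SUB R0, R1: R0=(-2)-11=-13
after LOAD R0, [R3]: R0=M[104]=-6
after ADD R7, R0: R7=10+(-6)=4
after LOAD R0, [R3]: R0=M[104]=-6
after SUB R7, R0: R7=4-(-6)=10
after ADD R3, 4: R3=104+4=108
after SUB R1, 1: R1=11-1=10
CMP R1, 6  (cmp 10,6)
JNZ start: taken
after SUB R0, R1: R0=(-6)-10=-16
after LOAD R0, [R3]: R0=M[108]=23
after ADD R7, R0: R7=10+23=33
after LOAD R0, [R3]: R0=M[108]=23
after SUB R7, R0: R7=33-23=10
after ADD R3, 4: R3=108+4=112
after SUB R1, 1: R1=10-1=9
CMP R1, 6  (cmp 9,6)
JNZ start: taken
after SUB R0, R1: R0=23-9=14
after LOAD R0, [R3]: R0=M[112]=27
after ADD R7, R0: R7=10+27=37
after LOAD R0, [R3]: R0=M[112]=27
after SUB R7, R0: R7=37-27=10
after ADD R3, 4: R3=112+4=116
after SUB R1, 1: R1=9-1=8
CMP R1, 6  (cmp 8,6)
JNZ start: taken
after SUB R0, R1: R0=27-8=19
after LOAD R0, [R3]: R0=M[116]=26
after ADD R7, R0: R7=10+26=36
after LOAD R0, [R3]: R0=M[116]=26
after SUB R7, R0: R7=36-26=10
after ADD R3, 4: R3=116+4=120
after SUB R1, 1: R1=8-1=7
CMP R1, 6  (cmp 7,6)
JNZ start: taken
after SUB R0, R1: R0=26-7=19
after LOAD R0, [R3]: R0=M[120]=21
after ADD R7, R0: R7=10+21=31
after LOAD R0, [R3]: R0=M[120]=21
after SUB R7, R0: R7=31-21=10
after ADD R3, 4: R3=120+4=124
after SUB R1, 1: R1=7-1=6
CMP R1, 6  (cmp 6,6)
JNZ start: not taken
halt.
Total executed instructions: 59.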